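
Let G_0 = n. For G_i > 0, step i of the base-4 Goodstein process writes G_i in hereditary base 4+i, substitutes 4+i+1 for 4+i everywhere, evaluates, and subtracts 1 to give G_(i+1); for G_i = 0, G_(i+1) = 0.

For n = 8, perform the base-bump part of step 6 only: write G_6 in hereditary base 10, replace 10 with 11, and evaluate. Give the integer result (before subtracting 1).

9

base 4: 8 = 2·4; at 5: 2·5 = 10; next = 9
base 5: 9 = 5 + 4; at 6: 6 + 4 = 10; next = 9
base 6: 9 = 6 + 3; at 7: 7 + 3 = 10; next = 9
base 7: 9 = 7 + 2; at 8: 8 + 2 = 10; next = 9
base 8: 9 = 8 + 1; at 9: 9 + 1 = 10; next = 9
base 9: 9 = 9; at 10: 10 = 10; next = 9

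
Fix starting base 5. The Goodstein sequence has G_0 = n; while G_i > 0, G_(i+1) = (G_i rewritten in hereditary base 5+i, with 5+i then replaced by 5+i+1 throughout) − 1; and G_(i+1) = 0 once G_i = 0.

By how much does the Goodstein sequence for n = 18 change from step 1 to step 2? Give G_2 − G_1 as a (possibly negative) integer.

18 —HB5→ 3·5 + 3 —bump→ 3·6 + 3 = 21 —(−1)→ 20
20 —HB6→ 3·6 + 2 —bump→ 3·7 + 2 = 23 —(−1)→ 22

2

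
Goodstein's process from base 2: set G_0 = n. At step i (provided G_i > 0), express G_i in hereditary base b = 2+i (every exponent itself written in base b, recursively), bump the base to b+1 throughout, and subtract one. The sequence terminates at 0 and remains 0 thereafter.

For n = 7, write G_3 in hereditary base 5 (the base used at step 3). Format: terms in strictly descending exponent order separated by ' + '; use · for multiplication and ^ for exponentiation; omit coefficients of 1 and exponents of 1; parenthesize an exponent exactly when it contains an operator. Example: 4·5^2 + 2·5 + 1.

5^5 + 2

[0] 7 ≡ 2^2 + 2 + 1 (base 2). Lift 3: 31. −1: 30.
[1] 30 ≡ 3^3 + 3 (base 3). Lift 4: 260. −1: 259.
[2] 259 ≡ 4^4 + 3 (base 4). Lift 5: 3128. −1: 3127.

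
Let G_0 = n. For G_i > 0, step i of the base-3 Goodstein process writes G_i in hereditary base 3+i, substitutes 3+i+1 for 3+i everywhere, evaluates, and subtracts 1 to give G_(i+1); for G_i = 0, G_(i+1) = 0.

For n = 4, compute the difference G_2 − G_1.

0

[0] 4 ≡ 3 + 1 (base 3). Lift 4: 5. −1: 4.
[1] 4 ≡ 4 (base 4). Lift 5: 5. −1: 4.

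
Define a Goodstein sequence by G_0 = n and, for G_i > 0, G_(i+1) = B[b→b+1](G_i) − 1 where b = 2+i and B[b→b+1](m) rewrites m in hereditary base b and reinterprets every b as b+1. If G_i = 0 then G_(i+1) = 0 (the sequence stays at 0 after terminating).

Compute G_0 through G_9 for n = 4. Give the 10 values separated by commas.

[0] 4 ≡ 2^2 (base 2). Lift 3: 27. −1: 26.
[1] 26 ≡ 2·3^2 + 2·3 + 2 (base 3). Lift 4: 42. −1: 41.
[2] 41 ≡ 2·4^2 + 2·4 + 1 (base 4). Lift 5: 61. −1: 60.
[3] 60 ≡ 2·5^2 + 2·5 (base 5). Lift 6: 84. −1: 83.
[4] 83 ≡ 2·6^2 + 6 + 5 (base 6). Lift 7: 110. −1: 109.
[5] 109 ≡ 2·7^2 + 7 + 4 (base 7). Lift 8: 140. −1: 139.
[6] 139 ≡ 2·8^2 + 8 + 3 (base 8). Lift 9: 174. −1: 173.
[7] 173 ≡ 2·9^2 + 9 + 2 (base 9). Lift 10: 212. −1: 211.
[8] 211 ≡ 2·10^2 + 10 + 1 (base 10). Lift 11: 254. −1: 253.

4, 26, 41, 60, 83, 109, 139, 173, 211, 253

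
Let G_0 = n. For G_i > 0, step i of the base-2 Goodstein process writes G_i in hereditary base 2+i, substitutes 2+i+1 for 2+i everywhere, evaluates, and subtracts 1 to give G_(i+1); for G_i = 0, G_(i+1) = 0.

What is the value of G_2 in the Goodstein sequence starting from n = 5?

255

step 0: 5 = 2^2 + 1; sub 3 for 2: 3^3 + 1; = 28; G_1 = 28−1 = 27
step 1: 27 = 3^3; sub 4 for 3: 4^4; = 256; G_2 = 256−1 = 255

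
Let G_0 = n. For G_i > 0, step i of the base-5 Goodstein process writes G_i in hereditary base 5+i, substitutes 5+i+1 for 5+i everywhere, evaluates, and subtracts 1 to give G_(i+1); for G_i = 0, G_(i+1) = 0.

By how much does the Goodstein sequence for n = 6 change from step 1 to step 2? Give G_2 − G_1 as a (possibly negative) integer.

step 0: 6 = 5 + 1; sub 6 for 5: 6 + 1; = 7; G_1 = 7−1 = 6
step 1: 6 = 6; sub 7 for 6: 7; = 7; G_2 = 7−1 = 6

0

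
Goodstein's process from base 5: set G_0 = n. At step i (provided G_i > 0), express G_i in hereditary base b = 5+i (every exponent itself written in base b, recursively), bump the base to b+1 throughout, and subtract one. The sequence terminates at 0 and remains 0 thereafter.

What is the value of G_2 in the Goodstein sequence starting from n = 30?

53

(0) 30|_5 = 5^2 + 5 ↦ 6^2 + 6|_6 = 42 ⇒ 41
(1) 41|_6 = 6^2 + 5 ↦ 7^2 + 5|_7 = 54 ⇒ 53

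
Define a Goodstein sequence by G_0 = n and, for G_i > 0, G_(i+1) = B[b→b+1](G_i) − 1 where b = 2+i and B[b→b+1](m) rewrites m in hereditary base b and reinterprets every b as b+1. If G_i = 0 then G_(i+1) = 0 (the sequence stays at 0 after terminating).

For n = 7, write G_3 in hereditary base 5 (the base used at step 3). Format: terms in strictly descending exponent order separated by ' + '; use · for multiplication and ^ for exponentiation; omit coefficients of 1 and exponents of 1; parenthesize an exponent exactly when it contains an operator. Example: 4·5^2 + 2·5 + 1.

5^5 + 2

G_0=7  [base 2] 2^2 + 2 + 1  →[2↦3]→  3^3 + 3 + 1 = 31  −1 ⇒ G_1=30
G_1=30  [base 3] 3^3 + 3  →[3↦4]→  4^4 + 4 = 260  −1 ⇒ G_2=259
G_2=259  [base 4] 4^4 + 3  →[4↦5]→  5^5 + 3 = 3128  −1 ⇒ G_3=3127
G_3=3127  [base 5] 5^5 + 2  →[5↦6]→  6^6 + 2 = 46658  −1 ⇒ G_4=46657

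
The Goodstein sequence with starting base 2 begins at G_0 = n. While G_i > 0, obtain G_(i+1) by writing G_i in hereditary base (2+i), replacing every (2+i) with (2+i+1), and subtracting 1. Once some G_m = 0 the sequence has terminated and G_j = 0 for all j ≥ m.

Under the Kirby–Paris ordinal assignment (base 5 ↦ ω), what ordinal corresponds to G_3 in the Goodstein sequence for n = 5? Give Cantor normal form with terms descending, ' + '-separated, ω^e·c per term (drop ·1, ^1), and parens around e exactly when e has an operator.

G_0 = 5. HB_2(5) = 2^2 + 1. Bump = 28. G_1 = 27.
G_1 = 27. HB_3(27) = 3^3. Bump = 256. G_2 = 255.
G_2 = 255. HB_4(255) = 3·4^3 + 3·4^2 + 3·4 + 3. Bump = 468. G_3 = 467.

ω^3·3 + ω^2·3 + ω·3 + 2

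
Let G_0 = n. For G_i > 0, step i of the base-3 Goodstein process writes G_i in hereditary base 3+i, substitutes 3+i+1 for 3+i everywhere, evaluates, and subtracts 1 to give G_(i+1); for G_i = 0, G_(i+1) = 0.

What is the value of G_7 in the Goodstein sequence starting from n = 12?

75

[0] 12 ≡ 3^2 + 3 (base 3). Lift 4: 20. −1: 19.
[1] 19 ≡ 4^2 + 3 (base 4). Lift 5: 28. −1: 27.
[2] 27 ≡ 5^2 + 2 (base 5). Lift 6: 38. −1: 37.
[3] 37 ≡ 6^2 + 1 (base 6). Lift 7: 50. −1: 49.
[4] 49 ≡ 7^2 (base 7). Lift 8: 64. −1: 63.
[5] 63 ≡ 7·8 + 7 (base 8). Lift 9: 70. −1: 69.
[6] 69 ≡ 7·9 + 6 (base 9). Lift 10: 76. −1: 75.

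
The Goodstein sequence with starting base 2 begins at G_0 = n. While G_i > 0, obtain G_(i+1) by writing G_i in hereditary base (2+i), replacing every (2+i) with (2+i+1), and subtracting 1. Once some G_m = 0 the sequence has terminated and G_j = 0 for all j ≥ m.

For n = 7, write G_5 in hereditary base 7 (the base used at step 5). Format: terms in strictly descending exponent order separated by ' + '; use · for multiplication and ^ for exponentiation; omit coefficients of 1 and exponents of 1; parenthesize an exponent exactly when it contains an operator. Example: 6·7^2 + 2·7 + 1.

7^7

7 —HB2→ 2^2 + 2 + 1 —bump→ 3^3 + 3 + 1 = 31 —(−1)→ 30
30 —HB3→ 3^3 + 3 —bump→ 4^4 + 4 = 260 —(−1)→ 259
259 —HB4→ 4^4 + 3 —bump→ 5^5 + 3 = 3128 —(−1)→ 3127
3127 —HB5→ 5^5 + 2 —bump→ 6^6 + 2 = 46658 —(−1)→ 46657
46657 —HB6→ 6^6 + 1 —bump→ 7^7 + 1 = 823544 —(−1)→ 823543
823543 —HB7→ 7^7 —bump→ 8^8 = 16777216 —(−1)→ 16777215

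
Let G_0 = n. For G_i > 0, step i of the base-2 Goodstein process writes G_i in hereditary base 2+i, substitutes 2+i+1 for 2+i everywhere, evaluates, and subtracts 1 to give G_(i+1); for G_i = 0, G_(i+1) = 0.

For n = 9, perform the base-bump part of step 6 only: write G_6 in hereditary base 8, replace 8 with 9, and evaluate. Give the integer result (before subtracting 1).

base 2: 9 = 2^(2 + 1) + 1; at 3: 3^(3 + 1) + 1 = 82; next = 81
base 3: 81 = 3^(3 + 1); at 4: 4^(4 + 1) = 1024; next = 1023
base 4: 1023 = 3·4^4 + 3·4^3 + 3·4^2 + 3·4 + 3; at 5: 3·5^5 + 3·5^3 + 3·5^2 + 3·5 + 3 = 9843; next = 9842
base 5: 9842 = 3·5^5 + 3·5^3 + 3·5^2 + 3·5 + 2; at 6: 3·6^6 + 3·6^3 + 3·6^2 + 3·6 + 2 = 140744; next = 140743
base 6: 140743 = 3·6^6 + 3·6^3 + 3·6^2 + 3·6 + 1; at 7: 3·7^7 + 3·7^3 + 3·7^2 + 3·7 + 1 = 2471827; next = 2471826
base 7: 2471826 = 3·7^7 + 3·7^3 + 3·7^2 + 3·7; at 8: 3·8^8 + 3·8^3 + 3·8^2 + 3·8 = 50333400; next = 50333399

1162263922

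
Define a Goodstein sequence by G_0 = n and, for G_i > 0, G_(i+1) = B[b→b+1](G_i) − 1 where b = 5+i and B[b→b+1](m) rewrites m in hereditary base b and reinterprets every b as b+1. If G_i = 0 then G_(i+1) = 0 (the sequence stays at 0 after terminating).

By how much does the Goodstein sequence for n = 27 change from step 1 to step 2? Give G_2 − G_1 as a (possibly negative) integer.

12

step 0: 27 = 5^2 + 2; sub 6 for 5: 6^2 + 2; = 38; G_1 = 38−1 = 37
step 1: 37 = 6^2 + 1; sub 7 for 6: 7^2 + 1; = 50; G_2 = 50−1 = 49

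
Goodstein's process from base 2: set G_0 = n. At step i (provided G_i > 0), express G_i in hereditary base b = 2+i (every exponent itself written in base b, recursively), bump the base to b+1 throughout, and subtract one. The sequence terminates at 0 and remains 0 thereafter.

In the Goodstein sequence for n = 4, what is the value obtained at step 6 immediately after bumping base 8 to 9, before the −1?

174

base 2: 4 = 2^2; at 3: 3^3 = 27; next = 26
base 3: 26 = 2·3^2 + 2·3 + 2; at 4: 2·4^2 + 2·4 + 2 = 42; next = 41
base 4: 41 = 2·4^2 + 2·4 + 1; at 5: 2·5^2 + 2·5 + 1 = 61; next = 60
base 5: 60 = 2·5^2 + 2·5; at 6: 2·6^2 + 2·6 = 84; next = 83
base 6: 83 = 2·6^2 + 6 + 5; at 7: 2·7^2 + 7 + 5 = 110; next = 109
base 7: 109 = 2·7^2 + 7 + 4; at 8: 2·8^2 + 8 + 4 = 140; next = 139
base 8: 139 = 2·8^2 + 8 + 3; at 9: 2·9^2 + 9 + 3 = 174; next = 173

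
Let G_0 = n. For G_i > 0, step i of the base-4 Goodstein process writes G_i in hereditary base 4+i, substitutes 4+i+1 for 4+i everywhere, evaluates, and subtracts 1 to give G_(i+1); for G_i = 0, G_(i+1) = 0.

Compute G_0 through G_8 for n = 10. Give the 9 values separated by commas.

step 0: 10 = 2·4 + 2; sub 5 for 4: 2·5 + 2; = 12; G_1 = 12−1 = 11
step 1: 11 = 2·5 + 1; sub 6 for 5: 2·6 + 1; = 13; G_2 = 13−1 = 12
step 2: 12 = 2·6; sub 7 for 6: 2·7; = 14; G_3 = 14−1 = 13
step 3: 13 = 7 + 6; sub 8 for 7: 8 + 6; = 14; G_4 = 14−1 = 13
step 4: 13 = 8 + 5; sub 9 for 8: 9 + 5; = 14; G_5 = 14−1 = 13
step 5: 13 = 9 + 4; sub 10 for 9: 10 + 4; = 14; G_6 = 14−1 = 13
step 6: 13 = 10 + 3; sub 11 for 10: 11 + 3; = 14; G_7 = 14−1 = 13
step 7: 13 = 11 + 2; sub 12 for 11: 12 + 2; = 14; G_8 = 14−1 = 13

10, 11, 12, 13, 13, 13, 13, 13, 13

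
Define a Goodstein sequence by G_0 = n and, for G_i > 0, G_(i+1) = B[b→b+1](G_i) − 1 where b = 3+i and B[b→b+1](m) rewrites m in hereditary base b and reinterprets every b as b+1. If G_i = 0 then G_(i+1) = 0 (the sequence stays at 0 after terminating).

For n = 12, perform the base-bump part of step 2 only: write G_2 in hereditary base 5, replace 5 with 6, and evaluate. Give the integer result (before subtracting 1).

i=0: 12 = 3^2 + 3 (b=3); 3→4: 4^2 + 4 = 20; 20−1 = 19
i=1: 19 = 4^2 + 3 (b=4); 4→5: 5^2 + 3 = 28; 28−1 = 27
i=2: 27 = 5^2 + 2 (b=5); 5→6: 6^2 + 2 = 38; 38−1 = 37

38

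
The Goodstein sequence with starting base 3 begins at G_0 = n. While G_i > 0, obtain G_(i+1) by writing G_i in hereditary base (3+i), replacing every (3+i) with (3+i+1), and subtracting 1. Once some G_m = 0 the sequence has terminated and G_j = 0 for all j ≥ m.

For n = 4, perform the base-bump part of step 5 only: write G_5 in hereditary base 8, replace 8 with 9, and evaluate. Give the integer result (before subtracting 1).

1

(0) 4|_3 = 3 + 1 ↦ 4 + 1|_4 = 5 ⇒ 4
(1) 4|_4 = 4 ↦ 5|_5 = 5 ⇒ 4
(2) 4|_5 = 4 ↦ 4|_6 = 4 ⇒ 3
(3) 3|_6 = 3 ↦ 3|_7 = 3 ⇒ 2
(4) 2|_7 = 2 ↦ 2|_8 = 2 ⇒ 1
(5) 1|_8 = 1 ↦ 1|_9 = 1 ⇒ 0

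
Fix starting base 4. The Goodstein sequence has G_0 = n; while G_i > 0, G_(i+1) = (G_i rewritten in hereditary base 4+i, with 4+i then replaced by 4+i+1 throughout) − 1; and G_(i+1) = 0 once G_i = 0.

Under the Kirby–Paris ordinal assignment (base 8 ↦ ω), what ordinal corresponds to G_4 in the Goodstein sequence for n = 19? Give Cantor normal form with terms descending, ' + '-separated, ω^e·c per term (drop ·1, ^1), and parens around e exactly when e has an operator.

(0) 19|_4 = 4^2 + 3 ↦ 5^2 + 3|_5 = 28 ⇒ 27
(1) 27|_5 = 5^2 + 2 ↦ 6^2 + 2|_6 = 38 ⇒ 37
(2) 37|_6 = 6^2 + 1 ↦ 7^2 + 1|_7 = 50 ⇒ 49
(3) 49|_7 = 7^2 ↦ 8^2|_8 = 64 ⇒ 63

ω·7 + 7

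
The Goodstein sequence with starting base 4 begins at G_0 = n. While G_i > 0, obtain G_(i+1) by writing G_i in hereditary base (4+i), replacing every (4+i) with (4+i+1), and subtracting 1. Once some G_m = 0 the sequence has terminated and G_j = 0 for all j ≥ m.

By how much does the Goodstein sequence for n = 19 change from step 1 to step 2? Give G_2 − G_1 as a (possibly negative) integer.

base 4: 19 = 4^2 + 3; at 5: 5^2 + 3 = 28; next = 27
base 5: 27 = 5^2 + 2; at 6: 6^2 + 2 = 38; next = 37

10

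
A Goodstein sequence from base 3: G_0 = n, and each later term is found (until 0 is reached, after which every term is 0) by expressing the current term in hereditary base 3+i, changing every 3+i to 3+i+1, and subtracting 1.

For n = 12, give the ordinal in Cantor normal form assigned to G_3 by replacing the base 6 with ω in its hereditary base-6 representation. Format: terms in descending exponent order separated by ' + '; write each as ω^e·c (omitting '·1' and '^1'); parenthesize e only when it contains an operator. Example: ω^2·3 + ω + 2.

i=0: 12 = 3^2 + 3 (b=3); 3→4: 4^2 + 4 = 20; 20−1 = 19
i=1: 19 = 4^2 + 3 (b=4); 4→5: 5^2 + 3 = 28; 28−1 = 27
i=2: 27 = 5^2 + 2 (b=5); 5→6: 6^2 + 2 = 38; 38−1 = 37
i=3: 37 = 6^2 + 1 (b=6); 6→7: 7^2 + 1 = 50; 50−1 = 49

ω^2 + 1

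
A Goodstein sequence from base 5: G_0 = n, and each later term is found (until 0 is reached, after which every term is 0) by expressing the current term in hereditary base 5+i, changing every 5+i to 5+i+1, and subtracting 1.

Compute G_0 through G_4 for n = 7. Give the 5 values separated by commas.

i=0: 7 = 5 + 2 (b=5); 5→6: 6 + 2 = 8; 8−1 = 7
i=1: 7 = 6 + 1 (b=6); 6→7: 7 + 1 = 8; 8−1 = 7
i=2: 7 = 7 (b=7); 7→8: 8 = 8; 8−1 = 7
i=3: 7 = 7 (b=8); 8→9: 7 = 7; 7−1 = 6

7, 7, 7, 7, 6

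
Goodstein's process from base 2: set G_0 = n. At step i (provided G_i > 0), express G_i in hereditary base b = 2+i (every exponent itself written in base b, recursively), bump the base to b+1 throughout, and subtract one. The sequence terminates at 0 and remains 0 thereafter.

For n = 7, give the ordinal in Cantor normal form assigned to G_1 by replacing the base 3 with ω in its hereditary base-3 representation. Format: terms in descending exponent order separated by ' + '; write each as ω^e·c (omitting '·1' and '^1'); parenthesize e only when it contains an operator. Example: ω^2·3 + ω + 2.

base 2: 7 = 2^2 + 2 + 1; at 3: 3^3 + 3 + 1 = 31; next = 30
base 3: 30 = 3^3 + 3; at 4: 4^4 + 4 = 260; next = 259

ω^ω + ω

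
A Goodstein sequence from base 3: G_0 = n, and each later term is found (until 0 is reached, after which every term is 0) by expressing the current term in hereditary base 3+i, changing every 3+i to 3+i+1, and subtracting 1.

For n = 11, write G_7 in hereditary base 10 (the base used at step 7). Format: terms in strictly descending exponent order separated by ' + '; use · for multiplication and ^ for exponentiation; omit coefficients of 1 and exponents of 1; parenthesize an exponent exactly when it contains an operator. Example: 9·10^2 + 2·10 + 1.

(0) 11|_3 = 3^2 + 2 ↦ 4^2 + 2|_4 = 18 ⇒ 17
(1) 17|_4 = 4^2 + 1 ↦ 5^2 + 1|_5 = 26 ⇒ 25
(2) 25|_5 = 5^2 ↦ 6^2|_6 = 36 ⇒ 35
(3) 35|_6 = 5·6 + 5 ↦ 5·7 + 5|_7 = 40 ⇒ 39
(4) 39|_7 = 5·7 + 4 ↦ 5·8 + 4|_8 = 44 ⇒ 43
(5) 43|_8 = 5·8 + 3 ↦ 5·9 + 3|_9 = 48 ⇒ 47
(6) 47|_9 = 5·9 + 2 ↦ 5·10 + 2|_10 = 52 ⇒ 51

5·10 + 1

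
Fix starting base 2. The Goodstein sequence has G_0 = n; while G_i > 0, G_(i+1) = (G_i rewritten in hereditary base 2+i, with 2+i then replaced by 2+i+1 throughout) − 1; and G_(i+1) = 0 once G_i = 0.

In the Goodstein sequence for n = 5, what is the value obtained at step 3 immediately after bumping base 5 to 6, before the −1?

[0] 5 ≡ 2^2 + 1 (base 2). Lift 3: 28. −1: 27.
[1] 27 ≡ 3^3 (base 3). Lift 4: 256. −1: 255.
[2] 255 ≡ 3·4^3 + 3·4^2 + 3·4 + 3 (base 4). Lift 5: 468. −1: 467.
[3] 467 ≡ 3·5^3 + 3·5^2 + 3·5 + 2 (base 5). Lift 6: 776. −1: 775.

776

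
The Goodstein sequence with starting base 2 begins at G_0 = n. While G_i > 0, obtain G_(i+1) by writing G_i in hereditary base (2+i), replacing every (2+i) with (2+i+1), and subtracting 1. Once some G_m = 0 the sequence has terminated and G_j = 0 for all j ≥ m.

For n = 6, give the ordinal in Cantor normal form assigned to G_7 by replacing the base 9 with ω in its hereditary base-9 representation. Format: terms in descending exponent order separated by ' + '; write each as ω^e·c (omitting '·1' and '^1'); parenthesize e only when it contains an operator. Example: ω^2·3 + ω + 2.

G_0 = 6. HB_2(6) = 2^2 + 2. Bump = 30. G_1 = 29.
G_1 = 29. HB_3(29) = 3^3 + 2. Bump = 258. G_2 = 257.
G_2 = 257. HB_4(257) = 4^4 + 1. Bump = 3126. G_3 = 3125.
G_3 = 3125. HB_5(3125) = 5^5. Bump = 46656. G_4 = 46655.
G_4 = 46655. HB_6(46655) = 5·6^5 + 5·6^4 + 5·6^3 + 5·6^2 + 5·6 + 5. Bump = 98040. G_5 = 98039.
G_5 = 98039. HB_7(98039) = 5·7^5 + 5·7^4 + 5·7^3 + 5·7^2 + 5·7 + 4. Bump = 187244. G_6 = 187243.
G_6 = 187243. HB_8(187243) = 5·8^5 + 5·8^4 + 5·8^3 + 5·8^2 + 5·8 + 3. Bump = 332148. G_7 = 332147.
G_7 = 332147. HB_9(332147) = 5·9^5 + 5·9^4 + 5·9^3 + 5·9^2 + 5·9 + 2. Bump = 555552. G_8 = 555551.

ω^5·5 + ω^4·5 + ω^3·5 + ω^2·5 + ω·5 + 2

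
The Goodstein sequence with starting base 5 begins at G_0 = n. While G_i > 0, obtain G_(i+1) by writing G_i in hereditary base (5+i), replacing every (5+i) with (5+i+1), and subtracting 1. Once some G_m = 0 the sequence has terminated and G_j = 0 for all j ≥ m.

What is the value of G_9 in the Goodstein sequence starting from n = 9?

i=0: 9 = 5 + 4 (b=5); 5→6: 6 + 4 = 10; 10−1 = 9
i=1: 9 = 6 + 3 (b=6); 6→7: 7 + 3 = 10; 10−1 = 9
i=2: 9 = 7 + 2 (b=7); 7→8: 8 + 2 = 10; 10−1 = 9
i=3: 9 = 8 + 1 (b=8); 8→9: 9 + 1 = 10; 10−1 = 9
i=4: 9 = 9 (b=9); 9→10: 10 = 10; 10−1 = 9
i=5: 9 = 9 (b=10); 10→11: 9 = 9; 9−1 = 8
i=6: 8 = 8 (b=11); 11→12: 8 = 8; 8−1 = 7
i=7: 7 = 7 (b=12); 12→13: 7 = 7; 7−1 = 6
i=8: 6 = 6 (b=13); 13→14: 6 = 6; 6−1 = 5

5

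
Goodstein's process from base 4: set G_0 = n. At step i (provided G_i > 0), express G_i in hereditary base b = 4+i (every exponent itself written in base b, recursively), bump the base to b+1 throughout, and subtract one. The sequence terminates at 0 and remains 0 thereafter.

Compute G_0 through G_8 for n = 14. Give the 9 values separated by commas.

14, 16, 18, 20, 21, 22, 23, 24, 25

[0] 14 ≡ 3·4 + 2 (base 4). Lift 5: 17. −1: 16.
[1] 16 ≡ 3·5 + 1 (base 5). Lift 6: 19. −1: 18.
[2] 18 ≡ 3·6 (base 6). Lift 7: 21. −1: 20.
[3] 20 ≡ 2·7 + 6 (base 7). Lift 8: 22. −1: 21.
[4] 21 ≡ 2·8 + 5 (base 8). Lift 9: 23. −1: 22.
[5] 22 ≡ 2·9 + 4 (base 9). Lift 10: 24. −1: 23.
[6] 23 ≡ 2·10 + 3 (base 10). Lift 11: 25. −1: 24.
[7] 24 ≡ 2·11 + 2 (base 11). Lift 12: 26. −1: 25.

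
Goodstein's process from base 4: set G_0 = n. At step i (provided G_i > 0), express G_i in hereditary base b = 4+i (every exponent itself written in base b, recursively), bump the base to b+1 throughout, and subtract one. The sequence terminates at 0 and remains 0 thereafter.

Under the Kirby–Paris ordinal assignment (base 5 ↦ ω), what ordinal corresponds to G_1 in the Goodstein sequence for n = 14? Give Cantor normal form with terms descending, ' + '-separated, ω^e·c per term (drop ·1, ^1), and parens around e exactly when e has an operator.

step 0: 14 = 3·4 + 2; sub 5 for 4: 3·5 + 2; = 17; G_1 = 17−1 = 16
step 1: 16 = 3·5 + 1; sub 6 for 5: 3·6 + 1; = 19; G_2 = 19−1 = 18

ω·3 + 1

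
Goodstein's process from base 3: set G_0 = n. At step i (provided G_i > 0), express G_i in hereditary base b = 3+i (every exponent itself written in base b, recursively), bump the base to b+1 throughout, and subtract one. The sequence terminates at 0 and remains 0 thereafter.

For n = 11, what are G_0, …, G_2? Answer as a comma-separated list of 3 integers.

11, 17, 25

(0) 11|_3 = 3^2 + 2 ↦ 4^2 + 2|_4 = 18 ⇒ 17
(1) 17|_4 = 4^2 + 1 ↦ 5^2 + 1|_5 = 26 ⇒ 25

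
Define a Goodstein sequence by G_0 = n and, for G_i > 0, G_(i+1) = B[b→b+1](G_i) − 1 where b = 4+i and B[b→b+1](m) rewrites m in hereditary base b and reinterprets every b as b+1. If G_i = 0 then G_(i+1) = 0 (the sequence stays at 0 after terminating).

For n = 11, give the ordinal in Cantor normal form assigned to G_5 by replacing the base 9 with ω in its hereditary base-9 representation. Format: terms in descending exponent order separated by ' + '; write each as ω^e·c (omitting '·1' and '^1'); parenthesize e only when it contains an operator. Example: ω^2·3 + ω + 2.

base 4: 11 = 2·4 + 3; at 5: 2·5 + 3 = 13; next = 12
base 5: 12 = 2·5 + 2; at 6: 2·6 + 2 = 14; next = 13
base 6: 13 = 2·6 + 1; at 7: 2·7 + 1 = 15; next = 14
base 7: 14 = 2·7; at 8: 2·8 = 16; next = 15
base 8: 15 = 8 + 7; at 9: 9 + 7 = 16; next = 15
base 9: 15 = 9 + 6; at 10: 10 + 6 = 16; next = 15

ω + 6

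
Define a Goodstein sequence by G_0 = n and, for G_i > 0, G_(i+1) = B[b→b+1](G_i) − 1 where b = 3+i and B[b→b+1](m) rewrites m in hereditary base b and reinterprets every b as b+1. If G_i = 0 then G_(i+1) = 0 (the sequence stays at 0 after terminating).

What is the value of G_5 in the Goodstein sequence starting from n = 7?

9

(0) 7|_3 = 2·3 + 1 ↦ 2·4 + 1|_4 = 9 ⇒ 8
(1) 8|_4 = 2·4 ↦ 2·5|_5 = 10 ⇒ 9
(2) 9|_5 = 5 + 4 ↦ 6 + 4|_6 = 10 ⇒ 9
(3) 9|_6 = 6 + 3 ↦ 7 + 3|_7 = 10 ⇒ 9
(4) 9|_7 = 7 + 2 ↦ 8 + 2|_8 = 10 ⇒ 9
(5) 9|_8 = 8 + 1 ↦ 9 + 1|_9 = 10 ⇒ 9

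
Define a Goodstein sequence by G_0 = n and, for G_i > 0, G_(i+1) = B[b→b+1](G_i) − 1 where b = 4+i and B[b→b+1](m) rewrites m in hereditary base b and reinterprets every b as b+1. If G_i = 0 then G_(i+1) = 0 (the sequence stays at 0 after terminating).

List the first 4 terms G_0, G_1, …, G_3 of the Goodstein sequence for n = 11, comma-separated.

G_0=11  [base 4] 2·4 + 3  →[4↦5]→  2·5 + 3 = 13  −1 ⇒ G_1=12
G_1=12  [base 5] 2·5 + 2  →[5↦6]→  2·6 + 2 = 14  −1 ⇒ G_2=13
G_2=13  [base 6] 2·6 + 1  →[6↦7]→  2·7 + 1 = 15  −1 ⇒ G_3=14

11, 12, 13, 14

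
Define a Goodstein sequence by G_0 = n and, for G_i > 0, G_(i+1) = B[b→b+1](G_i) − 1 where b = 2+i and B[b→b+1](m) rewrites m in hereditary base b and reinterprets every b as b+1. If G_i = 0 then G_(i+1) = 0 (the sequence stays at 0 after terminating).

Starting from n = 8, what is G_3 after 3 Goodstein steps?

6310

step 0: 8 = 2^(2 + 1); sub 3 for 2: 3^(3 + 1); = 81; G_1 = 81−1 = 80
step 1: 80 = 2·3^3 + 2·3^2 + 2·3 + 2; sub 4 for 3: 2·4^4 + 2·4^2 + 2·4 + 2; = 554; G_2 = 554−1 = 553
step 2: 553 = 2·4^4 + 2·4^2 + 2·4 + 1; sub 5 for 4: 2·5^5 + 2·5^2 + 2·5 + 1; = 6311; G_3 = 6311−1 = 6310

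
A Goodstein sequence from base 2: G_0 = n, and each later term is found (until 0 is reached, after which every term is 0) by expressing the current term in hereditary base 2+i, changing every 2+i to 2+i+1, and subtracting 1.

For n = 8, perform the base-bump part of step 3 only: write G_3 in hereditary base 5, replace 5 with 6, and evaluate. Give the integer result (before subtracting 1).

base 2: 8 = 2^(2 + 1); at 3: 3^(3 + 1) = 81; next = 80
base 3: 80 = 2·3^3 + 2·3^2 + 2·3 + 2; at 4: 2·4^4 + 2·4^2 + 2·4 + 2 = 554; next = 553
base 4: 553 = 2·4^4 + 2·4^2 + 2·4 + 1; at 5: 2·5^5 + 2·5^2 + 2·5 + 1 = 6311; next = 6310

93396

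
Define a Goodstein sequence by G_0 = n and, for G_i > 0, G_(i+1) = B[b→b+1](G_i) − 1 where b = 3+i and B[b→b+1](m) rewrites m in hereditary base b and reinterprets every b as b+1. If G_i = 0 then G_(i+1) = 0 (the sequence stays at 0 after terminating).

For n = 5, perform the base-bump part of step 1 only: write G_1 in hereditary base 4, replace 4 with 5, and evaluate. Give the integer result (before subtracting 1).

6

G_0 = 5. HB_3(5) = 3 + 2. Bump = 6. G_1 = 5.
G_1 = 5. HB_4(5) = 4 + 1. Bump = 6. G_2 = 5.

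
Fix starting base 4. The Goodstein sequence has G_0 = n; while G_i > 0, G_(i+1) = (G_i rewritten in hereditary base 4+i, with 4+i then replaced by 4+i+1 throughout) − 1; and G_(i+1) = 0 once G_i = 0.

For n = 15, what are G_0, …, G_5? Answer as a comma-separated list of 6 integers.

(0) 15|_4 = 3·4 + 3 ↦ 3·5 + 3|_5 = 18 ⇒ 17
(1) 17|_5 = 3·5 + 2 ↦ 3·6 + 2|_6 = 20 ⇒ 19
(2) 19|_6 = 3·6 + 1 ↦ 3·7 + 1|_7 = 22 ⇒ 21
(3) 21|_7 = 3·7 ↦ 3·8|_8 = 24 ⇒ 23
(4) 23|_8 = 2·8 + 7 ↦ 2·9 + 7|_9 = 25 ⇒ 24

15, 17, 19, 21, 23, 24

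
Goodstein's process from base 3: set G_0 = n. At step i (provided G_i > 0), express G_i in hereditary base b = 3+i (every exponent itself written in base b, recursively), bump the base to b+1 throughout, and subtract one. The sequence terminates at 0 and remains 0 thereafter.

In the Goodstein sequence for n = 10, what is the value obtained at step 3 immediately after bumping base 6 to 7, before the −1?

31

base 3: 10 = 3^2 + 1; at 4: 4^2 + 1 = 17; next = 16
base 4: 16 = 4^2; at 5: 5^2 = 25; next = 24
base 5: 24 = 4·5 + 4; at 6: 4·6 + 4 = 28; next = 27
base 6: 27 = 4·6 + 3; at 7: 4·7 + 3 = 31; next = 30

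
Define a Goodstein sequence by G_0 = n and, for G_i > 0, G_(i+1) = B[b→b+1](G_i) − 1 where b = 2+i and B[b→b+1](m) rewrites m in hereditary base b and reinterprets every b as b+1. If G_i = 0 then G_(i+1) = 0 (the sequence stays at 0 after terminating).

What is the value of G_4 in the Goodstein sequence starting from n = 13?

280711

base 2: 13 = 2^(2 + 1) + 2^2 + 1; at 3: 3^(3 + 1) + 3^3 + 1 = 109; next = 108
base 3: 108 = 3^(3 + 1) + 3^3; at 4: 4^(4 + 1) + 4^4 = 1280; next = 1279
base 4: 1279 = 4^(4 + 1) + 3·4^3 + 3·4^2 + 3·4 + 3; at 5: 5^(5 + 1) + 3·5^3 + 3·5^2 + 3·5 + 3 = 16093; next = 16092
base 5: 16092 = 5^(5 + 1) + 3·5^3 + 3·5^2 + 3·5 + 2; at 6: 6^(6 + 1) + 3·6^3 + 3·6^2 + 3·6 + 2 = 280712; next = 280711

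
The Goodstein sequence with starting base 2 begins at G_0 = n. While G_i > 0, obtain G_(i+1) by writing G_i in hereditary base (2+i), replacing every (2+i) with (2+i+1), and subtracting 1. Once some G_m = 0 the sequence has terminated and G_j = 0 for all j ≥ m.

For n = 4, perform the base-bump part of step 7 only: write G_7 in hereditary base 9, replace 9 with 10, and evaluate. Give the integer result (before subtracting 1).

G_0 = 4. HB_2(4) = 2^2. Bump = 27. G_1 = 26.
G_1 = 26. HB_3(26) = 2·3^2 + 2·3 + 2. Bump = 42. G_2 = 41.
G_2 = 41. HB_4(41) = 2·4^2 + 2·4 + 1. Bump = 61. G_3 = 60.
G_3 = 60. HB_5(60) = 2·5^2 + 2·5. Bump = 84. G_4 = 83.
G_4 = 83. HB_6(83) = 2·6^2 + 6 + 5. Bump = 110. G_5 = 109.
G_5 = 109. HB_7(109) = 2·7^2 + 7 + 4. Bump = 140. G_6 = 139.
G_6 = 139. HB_8(139) = 2·8^2 + 8 + 3. Bump = 174. G_7 = 173.
G_7 = 173. HB_9(173) = 2·9^2 + 9 + 2. Bump = 212. G_8 = 211.

212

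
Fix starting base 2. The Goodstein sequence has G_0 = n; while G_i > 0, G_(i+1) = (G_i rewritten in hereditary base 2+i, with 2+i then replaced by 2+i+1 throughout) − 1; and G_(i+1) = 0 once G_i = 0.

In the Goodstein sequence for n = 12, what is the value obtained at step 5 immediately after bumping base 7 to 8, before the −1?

134217868

step 0: 12 = 2^(2 + 1) + 2^2; sub 3 for 2: 3^(3 + 1) + 3^3; = 108; G_1 = 108−1 = 107
step 1: 107 = 3^(3 + 1) + 2·3^2 + 2·3 + 2; sub 4 for 3: 4^(4 + 1) + 2·4^2 + 2·4 + 2; = 1066; G_2 = 1066−1 = 1065
step 2: 1065 = 4^(4 + 1) + 2·4^2 + 2·4 + 1; sub 5 for 4: 5^(5 + 1) + 2·5^2 + 2·5 + 1; = 15686; G_3 = 15686−1 = 15685
step 3: 15685 = 5^(5 + 1) + 2·5^2 + 2·5; sub 6 for 5: 6^(6 + 1) + 2·6^2 + 2·6; = 280020; G_4 = 280020−1 = 280019
step 4: 280019 = 6^(6 + 1) + 2·6^2 + 6 + 5; sub 7 for 6: 7^(7 + 1) + 2·7^2 + 7 + 5; = 5764911; G_5 = 5764911−1 = 5764910
step 5: 5764910 = 7^(7 + 1) + 2·7^2 + 7 + 4; sub 8 for 7: 8^(8 + 1) + 2·8^2 + 8 + 4; = 134217868; G_6 = 134217868−1 = 134217867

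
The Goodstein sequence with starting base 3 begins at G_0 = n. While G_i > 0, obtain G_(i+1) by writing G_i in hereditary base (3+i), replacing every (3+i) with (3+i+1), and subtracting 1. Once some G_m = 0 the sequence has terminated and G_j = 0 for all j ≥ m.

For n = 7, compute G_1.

8

G_0=7  [base 3] 2·3 + 1  →[3↦4]→  2·4 + 1 = 9  −1 ⇒ G_1=8
G_1=8  [base 4] 2·4  →[4↦5]→  2·5 = 10  −1 ⇒ G_2=9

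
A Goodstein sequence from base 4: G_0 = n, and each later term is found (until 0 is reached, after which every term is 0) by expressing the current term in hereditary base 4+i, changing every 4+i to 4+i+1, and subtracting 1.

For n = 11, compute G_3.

[0] 11 ≡ 2·4 + 3 (base 4). Lift 5: 13. −1: 12.
[1] 12 ≡ 2·5 + 2 (base 5). Lift 6: 14. −1: 13.
[2] 13 ≡ 2·6 + 1 (base 6). Lift 7: 15. −1: 14.

14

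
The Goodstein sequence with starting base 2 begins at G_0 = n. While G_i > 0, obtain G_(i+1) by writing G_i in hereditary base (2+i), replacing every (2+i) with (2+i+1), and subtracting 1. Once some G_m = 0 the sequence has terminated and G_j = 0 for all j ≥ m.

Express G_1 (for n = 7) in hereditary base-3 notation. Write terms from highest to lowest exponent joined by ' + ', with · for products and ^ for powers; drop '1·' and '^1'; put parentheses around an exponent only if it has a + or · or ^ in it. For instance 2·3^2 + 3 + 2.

7 —HB2→ 2^2 + 2 + 1 —bump→ 3^3 + 3 + 1 = 31 —(−1)→ 30
30 —HB3→ 3^3 + 3 —bump→ 4^4 + 4 = 260 —(−1)→ 259

3^3 + 3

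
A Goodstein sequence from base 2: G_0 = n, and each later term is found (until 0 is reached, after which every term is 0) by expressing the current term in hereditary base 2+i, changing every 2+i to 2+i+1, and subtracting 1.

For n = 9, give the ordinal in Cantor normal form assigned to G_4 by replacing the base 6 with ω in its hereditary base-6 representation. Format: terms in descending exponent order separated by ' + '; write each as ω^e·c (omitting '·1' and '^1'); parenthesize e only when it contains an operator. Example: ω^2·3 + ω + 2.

ω^ω·3 + ω^3·3 + ω^2·3 + ω·3 + 1

i=0: 9 = 2^(2 + 1) + 1 (b=2); 2→3: 3^(3 + 1) + 1 = 82; 82−1 = 81
i=1: 81 = 3^(3 + 1) (b=3); 3→4: 4^(4 + 1) = 1024; 1024−1 = 1023
i=2: 1023 = 3·4^4 + 3·4^3 + 3·4^2 + 3·4 + 3 (b=4); 4→5: 3·5^5 + 3·5^3 + 3·5^2 + 3·5 + 3 = 9843; 9843−1 = 9842
i=3: 9842 = 3·5^5 + 3·5^3 + 3·5^2 + 3·5 + 2 (b=5); 5→6: 3·6^6 + 3·6^3 + 3·6^2 + 3·6 + 2 = 140744; 140744−1 = 140743
i=4: 140743 = 3·6^6 + 3·6^3 + 3·6^2 + 3·6 + 1 (b=6); 6→7: 3·7^7 + 3·7^3 + 3·7^2 + 3·7 + 1 = 2471827; 2471827−1 = 2471826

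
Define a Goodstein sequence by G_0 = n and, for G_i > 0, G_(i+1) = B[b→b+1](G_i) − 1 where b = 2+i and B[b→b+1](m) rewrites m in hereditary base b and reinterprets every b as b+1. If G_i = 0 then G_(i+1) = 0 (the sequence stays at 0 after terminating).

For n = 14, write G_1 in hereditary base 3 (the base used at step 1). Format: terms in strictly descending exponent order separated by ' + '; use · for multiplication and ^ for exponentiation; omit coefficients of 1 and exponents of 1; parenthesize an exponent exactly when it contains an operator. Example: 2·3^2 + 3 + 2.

G_0 = 14. HB_2(14) = 2^(2 + 1) + 2^2 + 2. Bump = 111. G_1 = 110.
G_1 = 110. HB_3(110) = 3^(3 + 1) + 3^3 + 2. Bump = 1282. G_2 = 1281.

3^(3 + 1) + 3^3 + 2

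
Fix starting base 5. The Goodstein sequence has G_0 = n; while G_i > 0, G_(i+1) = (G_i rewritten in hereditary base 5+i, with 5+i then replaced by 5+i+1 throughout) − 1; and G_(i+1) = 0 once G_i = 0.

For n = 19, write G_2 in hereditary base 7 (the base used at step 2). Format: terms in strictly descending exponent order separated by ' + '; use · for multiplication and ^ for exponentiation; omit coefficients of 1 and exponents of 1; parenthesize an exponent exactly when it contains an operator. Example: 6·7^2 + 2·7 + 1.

3·7 + 2

step 0: 19 = 3·5 + 4; sub 6 for 5: 3·6 + 4; = 22; G_1 = 22−1 = 21
step 1: 21 = 3·6 + 3; sub 7 for 6: 3·7 + 3; = 24; G_2 = 24−1 = 23
step 2: 23 = 3·7 + 2; sub 8 for 7: 3·8 + 2; = 26; G_3 = 26−1 = 25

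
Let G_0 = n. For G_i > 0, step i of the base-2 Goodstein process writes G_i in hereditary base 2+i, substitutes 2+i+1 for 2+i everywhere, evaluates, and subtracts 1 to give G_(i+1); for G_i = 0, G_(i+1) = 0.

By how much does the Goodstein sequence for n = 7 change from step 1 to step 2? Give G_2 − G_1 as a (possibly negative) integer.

step 0: 7 = 2^2 + 2 + 1; sub 3 for 2: 3^3 + 3 + 1; = 31; G_1 = 31−1 = 30
step 1: 30 = 3^3 + 3; sub 4 for 3: 4^4 + 4; = 260; G_2 = 260−1 = 259

229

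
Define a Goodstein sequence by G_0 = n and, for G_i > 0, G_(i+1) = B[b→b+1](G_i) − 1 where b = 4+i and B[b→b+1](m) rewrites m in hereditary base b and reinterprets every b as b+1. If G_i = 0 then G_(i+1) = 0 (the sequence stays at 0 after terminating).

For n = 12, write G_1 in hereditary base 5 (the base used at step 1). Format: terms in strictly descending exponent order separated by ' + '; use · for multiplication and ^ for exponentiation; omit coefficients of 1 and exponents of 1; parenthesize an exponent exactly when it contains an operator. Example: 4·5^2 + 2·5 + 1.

2·5 + 4

base 4: 12 = 3·4; at 5: 3·5 = 15; next = 14
base 5: 14 = 2·5 + 4; at 6: 2·6 + 4 = 16; next = 15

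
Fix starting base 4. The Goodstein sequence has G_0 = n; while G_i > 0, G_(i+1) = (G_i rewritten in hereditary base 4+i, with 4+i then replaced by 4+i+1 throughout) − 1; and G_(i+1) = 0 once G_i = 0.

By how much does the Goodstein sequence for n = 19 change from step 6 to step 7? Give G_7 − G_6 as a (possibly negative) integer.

(0) 19|_4 = 4^2 + 3 ↦ 5^2 + 3|_5 = 28 ⇒ 27
(1) 27|_5 = 5^2 + 2 ↦ 6^2 + 2|_6 = 38 ⇒ 37
(2) 37|_6 = 6^2 + 1 ↦ 7^2 + 1|_7 = 50 ⇒ 49
(3) 49|_7 = 7^2 ↦ 8^2|_8 = 64 ⇒ 63
(4) 63|_8 = 7·8 + 7 ↦ 7·9 + 7|_9 = 70 ⇒ 69
(5) 69|_9 = 7·9 + 6 ↦ 7·10 + 6|_10 = 76 ⇒ 75
(6) 75|_10 = 7·10 + 5 ↦ 7·11 + 5|_11 = 82 ⇒ 81

6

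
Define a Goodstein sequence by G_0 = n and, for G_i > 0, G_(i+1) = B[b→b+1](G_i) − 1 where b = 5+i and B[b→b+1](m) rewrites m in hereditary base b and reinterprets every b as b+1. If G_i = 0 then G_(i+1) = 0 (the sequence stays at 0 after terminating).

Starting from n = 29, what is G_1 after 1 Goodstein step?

G_0 = 29. HB_5(29) = 5^2 + 4. Bump = 40. G_1 = 39.
G_1 = 39. HB_6(39) = 6^2 + 3. Bump = 52. G_2 = 51.

39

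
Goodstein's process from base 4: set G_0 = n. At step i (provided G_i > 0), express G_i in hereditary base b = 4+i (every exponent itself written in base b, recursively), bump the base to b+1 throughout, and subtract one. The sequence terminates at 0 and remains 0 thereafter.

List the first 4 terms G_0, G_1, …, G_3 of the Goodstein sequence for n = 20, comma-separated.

G_0 = 20. HB_4(20) = 4^2 + 4. Bump = 30. G_1 = 29.
G_1 = 29. HB_5(29) = 5^2 + 4. Bump = 40. G_2 = 39.
G_2 = 39. HB_6(39) = 6^2 + 3. Bump = 52. G_3 = 51.

20, 29, 39, 51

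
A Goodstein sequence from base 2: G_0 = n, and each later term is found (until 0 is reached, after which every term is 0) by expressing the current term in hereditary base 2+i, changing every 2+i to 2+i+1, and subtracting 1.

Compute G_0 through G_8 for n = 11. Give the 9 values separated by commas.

i=0: 11 = 2^(2 + 1) + 2 + 1 (b=2); 2→3: 3^(3 + 1) + 3 + 1 = 85; 85−1 = 84
i=1: 84 = 3^(3 + 1) + 3 (b=3); 3→4: 4^(4 + 1) + 4 = 1028; 1028−1 = 1027
i=2: 1027 = 4^(4 + 1) + 3 (b=4); 4→5: 5^(5 + 1) + 3 = 15628; 15628−1 = 15627
i=3: 15627 = 5^(5 + 1) + 2 (b=5); 5→6: 6^(6 + 1) + 2 = 279938; 279938−1 = 279937
i=4: 279937 = 6^(6 + 1) + 1 (b=6); 6→7: 7^(7 + 1) + 1 = 5764802; 5764802−1 = 5764801
i=5: 5764801 = 7^(7 + 1) (b=7); 7→8: 8^(8 + 1) = 134217728; 134217728−1 = 134217727
i=6: 134217727 = 7·8^8 + 7·8^7 + 7·8^6 + 7·8^5 + 7·8^4 + 7·8^3 + 7·8^2 + 7·8 + 7 (b=8); 8→9: 7·9^9 + 7·9^7 + 7·9^6 + 7·9^5 + 7·9^4 + 7·9^3 + 7·9^2 + 7·9 + 7 = 2749609303; 2749609303−1 = 2749609302
i=7: 2749609302 = 7·9^9 + 7·9^7 + 7·9^6 + 7·9^5 + 7·9^4 + 7·9^3 + 7·9^2 + 7·9 + 6 (b=9); 9→10: 7·10^10 + 7·10^7 + 7·10^6 + 7·10^5 + 7·10^4 + 7·10^3 + 7·10^2 + 7·10 + 6 = 70077777776; 70077777776−1 = 70077777775

11, 84, 1027, 15627, 279937, 5764801, 134217727, 2749609302, 70077777775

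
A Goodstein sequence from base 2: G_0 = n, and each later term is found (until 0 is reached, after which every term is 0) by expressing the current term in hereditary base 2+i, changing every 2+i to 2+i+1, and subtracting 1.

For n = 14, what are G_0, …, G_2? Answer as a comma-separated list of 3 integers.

14, 110, 1281

G_0=14  [base 2] 2^(2 + 1) + 2^2 + 2  →[2↦3]→  3^(3 + 1) + 3^3 + 3 = 111  −1 ⇒ G_1=110
G_1=110  [base 3] 3^(3 + 1) + 3^3 + 2  →[3↦4]→  4^(4 + 1) + 4^4 + 2 = 1282  −1 ⇒ G_2=1281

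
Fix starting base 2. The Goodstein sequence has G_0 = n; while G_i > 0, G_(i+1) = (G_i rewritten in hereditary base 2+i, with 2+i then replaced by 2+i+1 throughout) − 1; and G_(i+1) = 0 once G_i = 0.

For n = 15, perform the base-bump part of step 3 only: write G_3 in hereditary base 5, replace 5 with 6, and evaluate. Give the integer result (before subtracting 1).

326594

i=0: 15 = 2^(2 + 1) + 2^2 + 2 + 1 (b=2); 2→3: 3^(3 + 1) + 3^3 + 3 + 1 = 112; 112−1 = 111
i=1: 111 = 3^(3 + 1) + 3^3 + 3 (b=3); 3→4: 4^(4 + 1) + 4^4 + 4 = 1284; 1284−1 = 1283
i=2: 1283 = 4^(4 + 1) + 4^4 + 3 (b=4); 4→5: 5^(5 + 1) + 5^5 + 3 = 18753; 18753−1 = 18752
i=3: 18752 = 5^(5 + 1) + 5^5 + 2 (b=5); 5→6: 6^(6 + 1) + 6^6 + 2 = 326594; 326594−1 = 326593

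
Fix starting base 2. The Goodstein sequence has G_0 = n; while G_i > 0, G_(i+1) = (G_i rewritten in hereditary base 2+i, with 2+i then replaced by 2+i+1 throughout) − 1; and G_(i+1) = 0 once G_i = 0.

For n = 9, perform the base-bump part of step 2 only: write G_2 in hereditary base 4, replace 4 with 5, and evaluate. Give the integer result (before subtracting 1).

i=0: 9 = 2^(2 + 1) + 1 (b=2); 2→3: 3^(3 + 1) + 1 = 82; 82−1 = 81
i=1: 81 = 3^(3 + 1) (b=3); 3→4: 4^(4 + 1) = 1024; 1024−1 = 1023

9843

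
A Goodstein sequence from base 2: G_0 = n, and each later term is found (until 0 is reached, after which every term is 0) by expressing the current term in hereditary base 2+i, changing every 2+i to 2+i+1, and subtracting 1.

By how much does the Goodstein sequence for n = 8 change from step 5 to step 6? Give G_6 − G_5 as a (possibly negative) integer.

G_0=8  [base 2] 2^(2 + 1)  →[2↦3]→  3^(3 + 1) = 81  −1 ⇒ G_1=80
G_1=80  [base 3] 2·3^3 + 2·3^2 + 2·3 + 2  →[3↦4]→  2·4^4 + 2·4^2 + 2·4 + 2 = 554  −1 ⇒ G_2=553
G_2=553  [base 4] 2·4^4 + 2·4^2 + 2·4 + 1  →[4↦5]→  2·5^5 + 2·5^2 + 2·5 + 1 = 6311  −1 ⇒ G_3=6310
G_3=6310  [base 5] 2·5^5 + 2·5^2 + 2·5  →[5↦6]→  2·6^6 + 2·6^2 + 2·6 = 93396  −1 ⇒ G_4=93395
G_4=93395  [base 6] 2·6^6 + 2·6^2 + 6 + 5  →[6↦7]→  2·7^7 + 2·7^2 + 7 + 5 = 1647196  −1 ⇒ G_5=1647195
G_5=1647195  [base 7] 2·7^7 + 2·7^2 + 7 + 4  →[7↦8]→  2·8^8 + 2·8^2 + 8 + 4 = 33554572  −1 ⇒ G_6=33554571

31907376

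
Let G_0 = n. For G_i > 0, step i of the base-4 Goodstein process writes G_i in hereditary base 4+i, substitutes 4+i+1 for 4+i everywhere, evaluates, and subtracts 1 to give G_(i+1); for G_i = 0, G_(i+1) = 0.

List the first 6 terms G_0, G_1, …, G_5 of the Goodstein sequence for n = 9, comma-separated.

G_0=9  [base 4] 2·4 + 1  →[4↦5]→  2·5 + 1 = 11  −1 ⇒ G_1=10
G_1=10  [base 5] 2·5  →[5↦6]→  2·6 = 12  −1 ⇒ G_2=11
G_2=11  [base 6] 6 + 5  →[6↦7]→  7 + 5 = 12  −1 ⇒ G_3=11
G_3=11  [base 7] 7 + 4  →[7↦8]→  8 + 4 = 12  −1 ⇒ G_4=11
G_4=11  [base 8] 8 + 3  →[8↦9]→  9 + 3 = 12  −1 ⇒ G_5=11

9, 10, 11, 11, 11, 11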